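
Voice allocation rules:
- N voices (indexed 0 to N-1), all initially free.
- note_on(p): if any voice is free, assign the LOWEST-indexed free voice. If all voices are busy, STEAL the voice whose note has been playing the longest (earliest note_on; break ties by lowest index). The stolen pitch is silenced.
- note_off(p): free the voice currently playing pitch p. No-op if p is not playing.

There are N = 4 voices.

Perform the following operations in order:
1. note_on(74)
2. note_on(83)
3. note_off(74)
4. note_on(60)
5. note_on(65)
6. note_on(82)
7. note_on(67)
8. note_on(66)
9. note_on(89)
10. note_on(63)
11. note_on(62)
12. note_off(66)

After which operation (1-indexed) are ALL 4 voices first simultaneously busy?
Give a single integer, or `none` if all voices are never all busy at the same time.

Op 1: note_on(74): voice 0 is free -> assigned | voices=[74 - - -]
Op 2: note_on(83): voice 1 is free -> assigned | voices=[74 83 - -]
Op 3: note_off(74): free voice 0 | voices=[- 83 - -]
Op 4: note_on(60): voice 0 is free -> assigned | voices=[60 83 - -]
Op 5: note_on(65): voice 2 is free -> assigned | voices=[60 83 65 -]
Op 6: note_on(82): voice 3 is free -> assigned | voices=[60 83 65 82]
Op 7: note_on(67): all voices busy, STEAL voice 1 (pitch 83, oldest) -> assign | voices=[60 67 65 82]
Op 8: note_on(66): all voices busy, STEAL voice 0 (pitch 60, oldest) -> assign | voices=[66 67 65 82]
Op 9: note_on(89): all voices busy, STEAL voice 2 (pitch 65, oldest) -> assign | voices=[66 67 89 82]
Op 10: note_on(63): all voices busy, STEAL voice 3 (pitch 82, oldest) -> assign | voices=[66 67 89 63]
Op 11: note_on(62): all voices busy, STEAL voice 1 (pitch 67, oldest) -> assign | voices=[66 62 89 63]
Op 12: note_off(66): free voice 0 | voices=[- 62 89 63]

Answer: 6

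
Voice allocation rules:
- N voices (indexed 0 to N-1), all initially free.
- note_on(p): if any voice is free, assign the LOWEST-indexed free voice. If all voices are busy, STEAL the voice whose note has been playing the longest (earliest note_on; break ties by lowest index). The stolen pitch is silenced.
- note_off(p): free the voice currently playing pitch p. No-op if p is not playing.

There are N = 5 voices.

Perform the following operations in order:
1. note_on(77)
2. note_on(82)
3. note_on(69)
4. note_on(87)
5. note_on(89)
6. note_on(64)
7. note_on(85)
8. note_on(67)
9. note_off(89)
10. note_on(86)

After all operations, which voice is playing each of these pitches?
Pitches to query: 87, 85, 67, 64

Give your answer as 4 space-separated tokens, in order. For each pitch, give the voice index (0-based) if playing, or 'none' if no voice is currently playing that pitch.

Op 1: note_on(77): voice 0 is free -> assigned | voices=[77 - - - -]
Op 2: note_on(82): voice 1 is free -> assigned | voices=[77 82 - - -]
Op 3: note_on(69): voice 2 is free -> assigned | voices=[77 82 69 - -]
Op 4: note_on(87): voice 3 is free -> assigned | voices=[77 82 69 87 -]
Op 5: note_on(89): voice 4 is free -> assigned | voices=[77 82 69 87 89]
Op 6: note_on(64): all voices busy, STEAL voice 0 (pitch 77, oldest) -> assign | voices=[64 82 69 87 89]
Op 7: note_on(85): all voices busy, STEAL voice 1 (pitch 82, oldest) -> assign | voices=[64 85 69 87 89]
Op 8: note_on(67): all voices busy, STEAL voice 2 (pitch 69, oldest) -> assign | voices=[64 85 67 87 89]
Op 9: note_off(89): free voice 4 | voices=[64 85 67 87 -]
Op 10: note_on(86): voice 4 is free -> assigned | voices=[64 85 67 87 86]

Answer: 3 1 2 0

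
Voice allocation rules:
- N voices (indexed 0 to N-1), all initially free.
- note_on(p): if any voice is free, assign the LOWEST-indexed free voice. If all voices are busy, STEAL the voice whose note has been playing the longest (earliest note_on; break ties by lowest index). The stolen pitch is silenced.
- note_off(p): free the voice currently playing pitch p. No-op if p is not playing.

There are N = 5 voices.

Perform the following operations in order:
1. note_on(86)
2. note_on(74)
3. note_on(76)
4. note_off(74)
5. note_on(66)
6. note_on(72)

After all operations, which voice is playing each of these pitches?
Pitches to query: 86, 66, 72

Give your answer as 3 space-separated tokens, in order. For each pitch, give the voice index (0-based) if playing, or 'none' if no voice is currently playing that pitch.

Op 1: note_on(86): voice 0 is free -> assigned | voices=[86 - - - -]
Op 2: note_on(74): voice 1 is free -> assigned | voices=[86 74 - - -]
Op 3: note_on(76): voice 2 is free -> assigned | voices=[86 74 76 - -]
Op 4: note_off(74): free voice 1 | voices=[86 - 76 - -]
Op 5: note_on(66): voice 1 is free -> assigned | voices=[86 66 76 - -]
Op 6: note_on(72): voice 3 is free -> assigned | voices=[86 66 76 72 -]

Answer: 0 1 3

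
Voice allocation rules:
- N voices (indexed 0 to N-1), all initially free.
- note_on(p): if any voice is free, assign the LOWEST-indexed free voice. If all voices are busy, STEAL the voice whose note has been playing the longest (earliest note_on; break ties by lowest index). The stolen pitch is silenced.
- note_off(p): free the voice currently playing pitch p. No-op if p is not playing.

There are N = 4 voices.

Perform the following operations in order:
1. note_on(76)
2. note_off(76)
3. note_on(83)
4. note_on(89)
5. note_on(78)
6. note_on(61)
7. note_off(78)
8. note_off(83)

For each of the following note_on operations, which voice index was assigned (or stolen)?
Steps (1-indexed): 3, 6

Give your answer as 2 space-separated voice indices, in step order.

Answer: 0 3

Derivation:
Op 1: note_on(76): voice 0 is free -> assigned | voices=[76 - - -]
Op 2: note_off(76): free voice 0 | voices=[- - - -]
Op 3: note_on(83): voice 0 is free -> assigned | voices=[83 - - -]
Op 4: note_on(89): voice 1 is free -> assigned | voices=[83 89 - -]
Op 5: note_on(78): voice 2 is free -> assigned | voices=[83 89 78 -]
Op 6: note_on(61): voice 3 is free -> assigned | voices=[83 89 78 61]
Op 7: note_off(78): free voice 2 | voices=[83 89 - 61]
Op 8: note_off(83): free voice 0 | voices=[- 89 - 61]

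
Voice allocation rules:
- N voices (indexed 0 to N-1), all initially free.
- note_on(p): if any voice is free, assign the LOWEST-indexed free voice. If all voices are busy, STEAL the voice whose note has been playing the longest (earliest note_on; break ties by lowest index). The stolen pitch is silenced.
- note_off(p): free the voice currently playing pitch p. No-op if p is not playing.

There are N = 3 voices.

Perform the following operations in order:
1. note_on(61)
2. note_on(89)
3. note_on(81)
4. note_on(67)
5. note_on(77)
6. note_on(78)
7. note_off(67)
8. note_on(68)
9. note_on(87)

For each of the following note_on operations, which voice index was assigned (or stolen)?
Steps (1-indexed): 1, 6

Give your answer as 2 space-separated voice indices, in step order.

Op 1: note_on(61): voice 0 is free -> assigned | voices=[61 - -]
Op 2: note_on(89): voice 1 is free -> assigned | voices=[61 89 -]
Op 3: note_on(81): voice 2 is free -> assigned | voices=[61 89 81]
Op 4: note_on(67): all voices busy, STEAL voice 0 (pitch 61, oldest) -> assign | voices=[67 89 81]
Op 5: note_on(77): all voices busy, STEAL voice 1 (pitch 89, oldest) -> assign | voices=[67 77 81]
Op 6: note_on(78): all voices busy, STEAL voice 2 (pitch 81, oldest) -> assign | voices=[67 77 78]
Op 7: note_off(67): free voice 0 | voices=[- 77 78]
Op 8: note_on(68): voice 0 is free -> assigned | voices=[68 77 78]
Op 9: note_on(87): all voices busy, STEAL voice 1 (pitch 77, oldest) -> assign | voices=[68 87 78]

Answer: 0 2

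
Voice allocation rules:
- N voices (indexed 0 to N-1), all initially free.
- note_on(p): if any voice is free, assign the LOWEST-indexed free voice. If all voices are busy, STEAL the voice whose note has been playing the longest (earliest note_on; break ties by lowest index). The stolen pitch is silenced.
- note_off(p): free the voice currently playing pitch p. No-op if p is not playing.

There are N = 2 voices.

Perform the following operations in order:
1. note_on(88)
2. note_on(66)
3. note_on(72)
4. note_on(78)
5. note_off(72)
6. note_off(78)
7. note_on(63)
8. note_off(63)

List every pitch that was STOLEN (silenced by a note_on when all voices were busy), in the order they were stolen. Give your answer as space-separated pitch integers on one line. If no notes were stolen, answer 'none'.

Answer: 88 66

Derivation:
Op 1: note_on(88): voice 0 is free -> assigned | voices=[88 -]
Op 2: note_on(66): voice 1 is free -> assigned | voices=[88 66]
Op 3: note_on(72): all voices busy, STEAL voice 0 (pitch 88, oldest) -> assign | voices=[72 66]
Op 4: note_on(78): all voices busy, STEAL voice 1 (pitch 66, oldest) -> assign | voices=[72 78]
Op 5: note_off(72): free voice 0 | voices=[- 78]
Op 6: note_off(78): free voice 1 | voices=[- -]
Op 7: note_on(63): voice 0 is free -> assigned | voices=[63 -]
Op 8: note_off(63): free voice 0 | voices=[- -]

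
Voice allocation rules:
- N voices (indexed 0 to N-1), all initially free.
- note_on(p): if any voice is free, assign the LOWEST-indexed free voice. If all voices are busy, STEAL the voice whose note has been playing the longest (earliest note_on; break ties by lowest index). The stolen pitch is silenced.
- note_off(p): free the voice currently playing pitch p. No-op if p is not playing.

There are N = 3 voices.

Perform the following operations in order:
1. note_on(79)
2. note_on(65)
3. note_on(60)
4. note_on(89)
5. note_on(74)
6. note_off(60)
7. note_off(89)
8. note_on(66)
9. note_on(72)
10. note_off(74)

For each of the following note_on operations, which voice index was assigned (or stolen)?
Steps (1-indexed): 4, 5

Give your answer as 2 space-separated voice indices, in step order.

Answer: 0 1

Derivation:
Op 1: note_on(79): voice 0 is free -> assigned | voices=[79 - -]
Op 2: note_on(65): voice 1 is free -> assigned | voices=[79 65 -]
Op 3: note_on(60): voice 2 is free -> assigned | voices=[79 65 60]
Op 4: note_on(89): all voices busy, STEAL voice 0 (pitch 79, oldest) -> assign | voices=[89 65 60]
Op 5: note_on(74): all voices busy, STEAL voice 1 (pitch 65, oldest) -> assign | voices=[89 74 60]
Op 6: note_off(60): free voice 2 | voices=[89 74 -]
Op 7: note_off(89): free voice 0 | voices=[- 74 -]
Op 8: note_on(66): voice 0 is free -> assigned | voices=[66 74 -]
Op 9: note_on(72): voice 2 is free -> assigned | voices=[66 74 72]
Op 10: note_off(74): free voice 1 | voices=[66 - 72]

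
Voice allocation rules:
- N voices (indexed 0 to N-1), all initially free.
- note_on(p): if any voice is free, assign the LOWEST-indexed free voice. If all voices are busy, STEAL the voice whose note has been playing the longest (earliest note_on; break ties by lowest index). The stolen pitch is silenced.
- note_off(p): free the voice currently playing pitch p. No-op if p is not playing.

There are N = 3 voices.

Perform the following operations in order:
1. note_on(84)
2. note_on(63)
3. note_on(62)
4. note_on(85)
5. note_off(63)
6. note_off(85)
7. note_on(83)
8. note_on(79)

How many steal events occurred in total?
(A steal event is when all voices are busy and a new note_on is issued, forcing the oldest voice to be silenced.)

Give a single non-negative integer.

Op 1: note_on(84): voice 0 is free -> assigned | voices=[84 - -]
Op 2: note_on(63): voice 1 is free -> assigned | voices=[84 63 -]
Op 3: note_on(62): voice 2 is free -> assigned | voices=[84 63 62]
Op 4: note_on(85): all voices busy, STEAL voice 0 (pitch 84, oldest) -> assign | voices=[85 63 62]
Op 5: note_off(63): free voice 1 | voices=[85 - 62]
Op 6: note_off(85): free voice 0 | voices=[- - 62]
Op 7: note_on(83): voice 0 is free -> assigned | voices=[83 - 62]
Op 8: note_on(79): voice 1 is free -> assigned | voices=[83 79 62]

Answer: 1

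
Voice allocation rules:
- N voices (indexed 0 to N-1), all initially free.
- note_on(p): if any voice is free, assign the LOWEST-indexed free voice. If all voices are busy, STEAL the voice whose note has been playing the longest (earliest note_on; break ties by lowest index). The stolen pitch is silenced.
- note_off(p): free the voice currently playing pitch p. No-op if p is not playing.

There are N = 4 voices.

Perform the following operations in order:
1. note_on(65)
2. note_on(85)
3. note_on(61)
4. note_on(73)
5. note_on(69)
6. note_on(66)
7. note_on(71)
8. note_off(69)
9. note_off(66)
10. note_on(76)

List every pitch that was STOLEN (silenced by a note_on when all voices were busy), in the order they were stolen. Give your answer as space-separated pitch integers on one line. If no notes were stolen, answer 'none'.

Answer: 65 85 61

Derivation:
Op 1: note_on(65): voice 0 is free -> assigned | voices=[65 - - -]
Op 2: note_on(85): voice 1 is free -> assigned | voices=[65 85 - -]
Op 3: note_on(61): voice 2 is free -> assigned | voices=[65 85 61 -]
Op 4: note_on(73): voice 3 is free -> assigned | voices=[65 85 61 73]
Op 5: note_on(69): all voices busy, STEAL voice 0 (pitch 65, oldest) -> assign | voices=[69 85 61 73]
Op 6: note_on(66): all voices busy, STEAL voice 1 (pitch 85, oldest) -> assign | voices=[69 66 61 73]
Op 7: note_on(71): all voices busy, STEAL voice 2 (pitch 61, oldest) -> assign | voices=[69 66 71 73]
Op 8: note_off(69): free voice 0 | voices=[- 66 71 73]
Op 9: note_off(66): free voice 1 | voices=[- - 71 73]
Op 10: note_on(76): voice 0 is free -> assigned | voices=[76 - 71 73]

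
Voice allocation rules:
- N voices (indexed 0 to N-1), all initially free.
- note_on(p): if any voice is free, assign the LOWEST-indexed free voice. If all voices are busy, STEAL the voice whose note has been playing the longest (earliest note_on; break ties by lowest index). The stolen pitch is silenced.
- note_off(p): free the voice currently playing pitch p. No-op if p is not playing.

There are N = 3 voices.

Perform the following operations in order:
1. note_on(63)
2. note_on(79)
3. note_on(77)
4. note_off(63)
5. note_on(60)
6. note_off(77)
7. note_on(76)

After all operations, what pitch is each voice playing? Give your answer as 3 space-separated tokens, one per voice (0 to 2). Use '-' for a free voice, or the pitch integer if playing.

Op 1: note_on(63): voice 0 is free -> assigned | voices=[63 - -]
Op 2: note_on(79): voice 1 is free -> assigned | voices=[63 79 -]
Op 3: note_on(77): voice 2 is free -> assigned | voices=[63 79 77]
Op 4: note_off(63): free voice 0 | voices=[- 79 77]
Op 5: note_on(60): voice 0 is free -> assigned | voices=[60 79 77]
Op 6: note_off(77): free voice 2 | voices=[60 79 -]
Op 7: note_on(76): voice 2 is free -> assigned | voices=[60 79 76]

Answer: 60 79 76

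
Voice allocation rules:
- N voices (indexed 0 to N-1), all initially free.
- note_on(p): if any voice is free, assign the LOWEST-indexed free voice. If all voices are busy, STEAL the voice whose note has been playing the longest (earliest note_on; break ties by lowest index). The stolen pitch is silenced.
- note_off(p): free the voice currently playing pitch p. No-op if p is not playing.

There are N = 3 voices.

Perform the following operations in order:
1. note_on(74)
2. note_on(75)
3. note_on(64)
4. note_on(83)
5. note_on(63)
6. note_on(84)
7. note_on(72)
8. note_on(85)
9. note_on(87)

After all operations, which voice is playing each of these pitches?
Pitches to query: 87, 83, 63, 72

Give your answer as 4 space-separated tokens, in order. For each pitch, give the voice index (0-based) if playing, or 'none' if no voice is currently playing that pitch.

Op 1: note_on(74): voice 0 is free -> assigned | voices=[74 - -]
Op 2: note_on(75): voice 1 is free -> assigned | voices=[74 75 -]
Op 3: note_on(64): voice 2 is free -> assigned | voices=[74 75 64]
Op 4: note_on(83): all voices busy, STEAL voice 0 (pitch 74, oldest) -> assign | voices=[83 75 64]
Op 5: note_on(63): all voices busy, STEAL voice 1 (pitch 75, oldest) -> assign | voices=[83 63 64]
Op 6: note_on(84): all voices busy, STEAL voice 2 (pitch 64, oldest) -> assign | voices=[83 63 84]
Op 7: note_on(72): all voices busy, STEAL voice 0 (pitch 83, oldest) -> assign | voices=[72 63 84]
Op 8: note_on(85): all voices busy, STEAL voice 1 (pitch 63, oldest) -> assign | voices=[72 85 84]
Op 9: note_on(87): all voices busy, STEAL voice 2 (pitch 84, oldest) -> assign | voices=[72 85 87]

Answer: 2 none none 0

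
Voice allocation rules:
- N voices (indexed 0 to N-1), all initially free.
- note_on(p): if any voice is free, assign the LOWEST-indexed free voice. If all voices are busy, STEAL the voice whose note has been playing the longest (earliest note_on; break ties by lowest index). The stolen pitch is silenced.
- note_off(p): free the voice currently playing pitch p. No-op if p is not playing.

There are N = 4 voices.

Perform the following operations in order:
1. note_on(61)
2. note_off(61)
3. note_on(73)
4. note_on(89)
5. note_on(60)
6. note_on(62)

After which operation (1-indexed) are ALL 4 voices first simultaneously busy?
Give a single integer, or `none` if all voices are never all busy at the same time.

Op 1: note_on(61): voice 0 is free -> assigned | voices=[61 - - -]
Op 2: note_off(61): free voice 0 | voices=[- - - -]
Op 3: note_on(73): voice 0 is free -> assigned | voices=[73 - - -]
Op 4: note_on(89): voice 1 is free -> assigned | voices=[73 89 - -]
Op 5: note_on(60): voice 2 is free -> assigned | voices=[73 89 60 -]
Op 6: note_on(62): voice 3 is free -> assigned | voices=[73 89 60 62]

Answer: 6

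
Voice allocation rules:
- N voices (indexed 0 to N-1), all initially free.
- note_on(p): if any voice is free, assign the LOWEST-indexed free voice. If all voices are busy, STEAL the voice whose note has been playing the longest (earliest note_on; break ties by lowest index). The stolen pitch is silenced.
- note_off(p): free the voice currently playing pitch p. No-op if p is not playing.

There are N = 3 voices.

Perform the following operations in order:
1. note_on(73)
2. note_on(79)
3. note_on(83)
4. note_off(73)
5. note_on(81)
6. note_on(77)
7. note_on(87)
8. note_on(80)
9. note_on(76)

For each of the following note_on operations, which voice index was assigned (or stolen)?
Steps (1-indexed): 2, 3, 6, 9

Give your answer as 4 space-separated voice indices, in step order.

Op 1: note_on(73): voice 0 is free -> assigned | voices=[73 - -]
Op 2: note_on(79): voice 1 is free -> assigned | voices=[73 79 -]
Op 3: note_on(83): voice 2 is free -> assigned | voices=[73 79 83]
Op 4: note_off(73): free voice 0 | voices=[- 79 83]
Op 5: note_on(81): voice 0 is free -> assigned | voices=[81 79 83]
Op 6: note_on(77): all voices busy, STEAL voice 1 (pitch 79, oldest) -> assign | voices=[81 77 83]
Op 7: note_on(87): all voices busy, STEAL voice 2 (pitch 83, oldest) -> assign | voices=[81 77 87]
Op 8: note_on(80): all voices busy, STEAL voice 0 (pitch 81, oldest) -> assign | voices=[80 77 87]
Op 9: note_on(76): all voices busy, STEAL voice 1 (pitch 77, oldest) -> assign | voices=[80 76 87]

Answer: 1 2 1 1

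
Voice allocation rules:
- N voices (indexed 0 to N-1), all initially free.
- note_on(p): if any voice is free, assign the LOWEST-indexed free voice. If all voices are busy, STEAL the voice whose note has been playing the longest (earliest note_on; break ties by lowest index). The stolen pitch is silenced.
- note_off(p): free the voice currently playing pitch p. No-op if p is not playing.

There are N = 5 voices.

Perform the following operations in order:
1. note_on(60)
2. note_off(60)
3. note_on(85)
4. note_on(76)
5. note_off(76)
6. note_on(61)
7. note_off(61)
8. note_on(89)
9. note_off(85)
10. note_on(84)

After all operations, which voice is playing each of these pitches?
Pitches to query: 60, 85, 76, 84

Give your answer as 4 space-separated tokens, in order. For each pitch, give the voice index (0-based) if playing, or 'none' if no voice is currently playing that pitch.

Answer: none none none 0

Derivation:
Op 1: note_on(60): voice 0 is free -> assigned | voices=[60 - - - -]
Op 2: note_off(60): free voice 0 | voices=[- - - - -]
Op 3: note_on(85): voice 0 is free -> assigned | voices=[85 - - - -]
Op 4: note_on(76): voice 1 is free -> assigned | voices=[85 76 - - -]
Op 5: note_off(76): free voice 1 | voices=[85 - - - -]
Op 6: note_on(61): voice 1 is free -> assigned | voices=[85 61 - - -]
Op 7: note_off(61): free voice 1 | voices=[85 - - - -]
Op 8: note_on(89): voice 1 is free -> assigned | voices=[85 89 - - -]
Op 9: note_off(85): free voice 0 | voices=[- 89 - - -]
Op 10: note_on(84): voice 0 is free -> assigned | voices=[84 89 - - -]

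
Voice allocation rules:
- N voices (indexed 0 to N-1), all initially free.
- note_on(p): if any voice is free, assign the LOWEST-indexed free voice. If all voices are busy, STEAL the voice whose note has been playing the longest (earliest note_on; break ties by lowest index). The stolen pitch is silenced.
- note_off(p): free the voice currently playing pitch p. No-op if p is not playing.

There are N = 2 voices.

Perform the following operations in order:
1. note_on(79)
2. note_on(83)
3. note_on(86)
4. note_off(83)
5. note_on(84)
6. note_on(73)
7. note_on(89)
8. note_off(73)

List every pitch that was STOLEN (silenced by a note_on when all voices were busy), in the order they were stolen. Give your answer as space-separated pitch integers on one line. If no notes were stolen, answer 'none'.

Answer: 79 86 84

Derivation:
Op 1: note_on(79): voice 0 is free -> assigned | voices=[79 -]
Op 2: note_on(83): voice 1 is free -> assigned | voices=[79 83]
Op 3: note_on(86): all voices busy, STEAL voice 0 (pitch 79, oldest) -> assign | voices=[86 83]
Op 4: note_off(83): free voice 1 | voices=[86 -]
Op 5: note_on(84): voice 1 is free -> assigned | voices=[86 84]
Op 6: note_on(73): all voices busy, STEAL voice 0 (pitch 86, oldest) -> assign | voices=[73 84]
Op 7: note_on(89): all voices busy, STEAL voice 1 (pitch 84, oldest) -> assign | voices=[73 89]
Op 8: note_off(73): free voice 0 | voices=[- 89]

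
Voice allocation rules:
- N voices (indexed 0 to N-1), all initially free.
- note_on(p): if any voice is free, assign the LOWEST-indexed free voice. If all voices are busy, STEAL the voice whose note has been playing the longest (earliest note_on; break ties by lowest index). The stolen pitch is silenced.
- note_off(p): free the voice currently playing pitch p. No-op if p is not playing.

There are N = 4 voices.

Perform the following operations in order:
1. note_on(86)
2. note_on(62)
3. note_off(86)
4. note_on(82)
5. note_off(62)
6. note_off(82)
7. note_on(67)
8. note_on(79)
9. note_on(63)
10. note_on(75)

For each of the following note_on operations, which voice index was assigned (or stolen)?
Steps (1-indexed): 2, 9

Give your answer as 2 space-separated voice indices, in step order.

Op 1: note_on(86): voice 0 is free -> assigned | voices=[86 - - -]
Op 2: note_on(62): voice 1 is free -> assigned | voices=[86 62 - -]
Op 3: note_off(86): free voice 0 | voices=[- 62 - -]
Op 4: note_on(82): voice 0 is free -> assigned | voices=[82 62 - -]
Op 5: note_off(62): free voice 1 | voices=[82 - - -]
Op 6: note_off(82): free voice 0 | voices=[- - - -]
Op 7: note_on(67): voice 0 is free -> assigned | voices=[67 - - -]
Op 8: note_on(79): voice 1 is free -> assigned | voices=[67 79 - -]
Op 9: note_on(63): voice 2 is free -> assigned | voices=[67 79 63 -]
Op 10: note_on(75): voice 3 is free -> assigned | voices=[67 79 63 75]

Answer: 1 2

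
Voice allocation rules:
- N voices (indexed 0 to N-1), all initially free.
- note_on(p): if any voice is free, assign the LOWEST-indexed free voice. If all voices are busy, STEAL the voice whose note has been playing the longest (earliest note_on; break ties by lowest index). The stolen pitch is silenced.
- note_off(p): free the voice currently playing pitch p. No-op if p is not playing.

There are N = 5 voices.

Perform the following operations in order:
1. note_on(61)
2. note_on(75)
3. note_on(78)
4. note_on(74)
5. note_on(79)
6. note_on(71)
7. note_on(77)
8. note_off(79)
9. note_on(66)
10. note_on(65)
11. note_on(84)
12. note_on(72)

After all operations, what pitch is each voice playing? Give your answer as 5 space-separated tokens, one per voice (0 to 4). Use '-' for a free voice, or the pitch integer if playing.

Answer: 72 77 65 84 66

Derivation:
Op 1: note_on(61): voice 0 is free -> assigned | voices=[61 - - - -]
Op 2: note_on(75): voice 1 is free -> assigned | voices=[61 75 - - -]
Op 3: note_on(78): voice 2 is free -> assigned | voices=[61 75 78 - -]
Op 4: note_on(74): voice 3 is free -> assigned | voices=[61 75 78 74 -]
Op 5: note_on(79): voice 4 is free -> assigned | voices=[61 75 78 74 79]
Op 6: note_on(71): all voices busy, STEAL voice 0 (pitch 61, oldest) -> assign | voices=[71 75 78 74 79]
Op 7: note_on(77): all voices busy, STEAL voice 1 (pitch 75, oldest) -> assign | voices=[71 77 78 74 79]
Op 8: note_off(79): free voice 4 | voices=[71 77 78 74 -]
Op 9: note_on(66): voice 4 is free -> assigned | voices=[71 77 78 74 66]
Op 10: note_on(65): all voices busy, STEAL voice 2 (pitch 78, oldest) -> assign | voices=[71 77 65 74 66]
Op 11: note_on(84): all voices busy, STEAL voice 3 (pitch 74, oldest) -> assign | voices=[71 77 65 84 66]
Op 12: note_on(72): all voices busy, STEAL voice 0 (pitch 71, oldest) -> assign | voices=[72 77 65 84 66]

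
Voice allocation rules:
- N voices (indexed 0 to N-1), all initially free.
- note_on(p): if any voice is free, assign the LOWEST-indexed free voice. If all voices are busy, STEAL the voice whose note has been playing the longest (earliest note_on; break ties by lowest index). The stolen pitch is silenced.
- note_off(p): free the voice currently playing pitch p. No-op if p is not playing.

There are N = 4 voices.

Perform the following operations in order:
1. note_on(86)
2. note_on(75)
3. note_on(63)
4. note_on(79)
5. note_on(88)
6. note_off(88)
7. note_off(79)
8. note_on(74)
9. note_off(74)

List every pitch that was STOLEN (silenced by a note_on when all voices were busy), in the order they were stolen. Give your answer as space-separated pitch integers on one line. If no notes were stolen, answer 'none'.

Op 1: note_on(86): voice 0 is free -> assigned | voices=[86 - - -]
Op 2: note_on(75): voice 1 is free -> assigned | voices=[86 75 - -]
Op 3: note_on(63): voice 2 is free -> assigned | voices=[86 75 63 -]
Op 4: note_on(79): voice 3 is free -> assigned | voices=[86 75 63 79]
Op 5: note_on(88): all voices busy, STEAL voice 0 (pitch 86, oldest) -> assign | voices=[88 75 63 79]
Op 6: note_off(88): free voice 0 | voices=[- 75 63 79]
Op 7: note_off(79): free voice 3 | voices=[- 75 63 -]
Op 8: note_on(74): voice 0 is free -> assigned | voices=[74 75 63 -]
Op 9: note_off(74): free voice 0 | voices=[- 75 63 -]

Answer: 86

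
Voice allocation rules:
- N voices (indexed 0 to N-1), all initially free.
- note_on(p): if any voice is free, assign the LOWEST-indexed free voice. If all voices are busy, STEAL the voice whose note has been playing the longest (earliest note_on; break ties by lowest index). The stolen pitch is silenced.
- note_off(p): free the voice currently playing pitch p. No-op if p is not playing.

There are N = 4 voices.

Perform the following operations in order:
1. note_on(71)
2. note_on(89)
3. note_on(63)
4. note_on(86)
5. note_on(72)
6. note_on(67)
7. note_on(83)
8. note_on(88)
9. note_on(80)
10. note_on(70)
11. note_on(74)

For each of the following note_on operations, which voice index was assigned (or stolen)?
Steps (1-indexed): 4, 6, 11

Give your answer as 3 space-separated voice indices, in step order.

Op 1: note_on(71): voice 0 is free -> assigned | voices=[71 - - -]
Op 2: note_on(89): voice 1 is free -> assigned | voices=[71 89 - -]
Op 3: note_on(63): voice 2 is free -> assigned | voices=[71 89 63 -]
Op 4: note_on(86): voice 3 is free -> assigned | voices=[71 89 63 86]
Op 5: note_on(72): all voices busy, STEAL voice 0 (pitch 71, oldest) -> assign | voices=[72 89 63 86]
Op 6: note_on(67): all voices busy, STEAL voice 1 (pitch 89, oldest) -> assign | voices=[72 67 63 86]
Op 7: note_on(83): all voices busy, STEAL voice 2 (pitch 63, oldest) -> assign | voices=[72 67 83 86]
Op 8: note_on(88): all voices busy, STEAL voice 3 (pitch 86, oldest) -> assign | voices=[72 67 83 88]
Op 9: note_on(80): all voices busy, STEAL voice 0 (pitch 72, oldest) -> assign | voices=[80 67 83 88]
Op 10: note_on(70): all voices busy, STEAL voice 1 (pitch 67, oldest) -> assign | voices=[80 70 83 88]
Op 11: note_on(74): all voices busy, STEAL voice 2 (pitch 83, oldest) -> assign | voices=[80 70 74 88]

Answer: 3 1 2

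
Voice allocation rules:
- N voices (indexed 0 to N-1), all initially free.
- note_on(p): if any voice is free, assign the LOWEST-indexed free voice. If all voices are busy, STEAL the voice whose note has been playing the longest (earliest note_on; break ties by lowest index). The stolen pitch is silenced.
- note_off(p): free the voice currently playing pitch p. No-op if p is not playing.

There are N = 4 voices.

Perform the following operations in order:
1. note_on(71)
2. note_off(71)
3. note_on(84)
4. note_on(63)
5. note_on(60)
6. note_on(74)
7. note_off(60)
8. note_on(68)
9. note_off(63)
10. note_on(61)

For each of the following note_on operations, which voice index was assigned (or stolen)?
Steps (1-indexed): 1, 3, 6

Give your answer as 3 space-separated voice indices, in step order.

Answer: 0 0 3

Derivation:
Op 1: note_on(71): voice 0 is free -> assigned | voices=[71 - - -]
Op 2: note_off(71): free voice 0 | voices=[- - - -]
Op 3: note_on(84): voice 0 is free -> assigned | voices=[84 - - -]
Op 4: note_on(63): voice 1 is free -> assigned | voices=[84 63 - -]
Op 5: note_on(60): voice 2 is free -> assigned | voices=[84 63 60 -]
Op 6: note_on(74): voice 3 is free -> assigned | voices=[84 63 60 74]
Op 7: note_off(60): free voice 2 | voices=[84 63 - 74]
Op 8: note_on(68): voice 2 is free -> assigned | voices=[84 63 68 74]
Op 9: note_off(63): free voice 1 | voices=[84 - 68 74]
Op 10: note_on(61): voice 1 is free -> assigned | voices=[84 61 68 74]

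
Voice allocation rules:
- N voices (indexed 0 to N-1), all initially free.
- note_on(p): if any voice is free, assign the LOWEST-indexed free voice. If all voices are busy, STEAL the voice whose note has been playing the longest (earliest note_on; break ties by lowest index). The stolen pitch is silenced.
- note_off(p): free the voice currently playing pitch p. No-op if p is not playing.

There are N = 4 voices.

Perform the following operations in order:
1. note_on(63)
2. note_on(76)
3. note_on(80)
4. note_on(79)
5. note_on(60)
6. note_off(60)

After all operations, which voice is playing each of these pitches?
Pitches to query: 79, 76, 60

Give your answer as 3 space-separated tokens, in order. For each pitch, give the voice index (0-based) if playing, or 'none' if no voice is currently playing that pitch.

Op 1: note_on(63): voice 0 is free -> assigned | voices=[63 - - -]
Op 2: note_on(76): voice 1 is free -> assigned | voices=[63 76 - -]
Op 3: note_on(80): voice 2 is free -> assigned | voices=[63 76 80 -]
Op 4: note_on(79): voice 3 is free -> assigned | voices=[63 76 80 79]
Op 5: note_on(60): all voices busy, STEAL voice 0 (pitch 63, oldest) -> assign | voices=[60 76 80 79]
Op 6: note_off(60): free voice 0 | voices=[- 76 80 79]

Answer: 3 1 none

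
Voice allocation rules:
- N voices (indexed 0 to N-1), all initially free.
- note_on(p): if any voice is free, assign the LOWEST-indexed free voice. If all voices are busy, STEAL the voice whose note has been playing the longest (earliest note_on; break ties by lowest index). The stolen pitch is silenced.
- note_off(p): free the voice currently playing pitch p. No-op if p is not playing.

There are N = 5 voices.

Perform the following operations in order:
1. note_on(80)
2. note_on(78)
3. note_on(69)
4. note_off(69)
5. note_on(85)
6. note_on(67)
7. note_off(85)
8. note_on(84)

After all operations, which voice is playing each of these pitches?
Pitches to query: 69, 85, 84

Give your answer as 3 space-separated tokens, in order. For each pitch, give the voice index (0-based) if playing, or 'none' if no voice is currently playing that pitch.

Answer: none none 2

Derivation:
Op 1: note_on(80): voice 0 is free -> assigned | voices=[80 - - - -]
Op 2: note_on(78): voice 1 is free -> assigned | voices=[80 78 - - -]
Op 3: note_on(69): voice 2 is free -> assigned | voices=[80 78 69 - -]
Op 4: note_off(69): free voice 2 | voices=[80 78 - - -]
Op 5: note_on(85): voice 2 is free -> assigned | voices=[80 78 85 - -]
Op 6: note_on(67): voice 3 is free -> assigned | voices=[80 78 85 67 -]
Op 7: note_off(85): free voice 2 | voices=[80 78 - 67 -]
Op 8: note_on(84): voice 2 is free -> assigned | voices=[80 78 84 67 -]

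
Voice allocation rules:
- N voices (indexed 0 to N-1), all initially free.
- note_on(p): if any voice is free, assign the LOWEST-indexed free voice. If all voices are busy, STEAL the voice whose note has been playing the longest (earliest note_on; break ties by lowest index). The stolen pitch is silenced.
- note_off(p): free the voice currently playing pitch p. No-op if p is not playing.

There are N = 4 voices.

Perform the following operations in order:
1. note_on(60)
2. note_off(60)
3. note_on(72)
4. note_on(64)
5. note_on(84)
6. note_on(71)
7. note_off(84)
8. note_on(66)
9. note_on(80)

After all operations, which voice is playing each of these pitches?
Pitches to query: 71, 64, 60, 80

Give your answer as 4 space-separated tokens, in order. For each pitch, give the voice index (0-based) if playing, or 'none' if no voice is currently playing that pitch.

Op 1: note_on(60): voice 0 is free -> assigned | voices=[60 - - -]
Op 2: note_off(60): free voice 0 | voices=[- - - -]
Op 3: note_on(72): voice 0 is free -> assigned | voices=[72 - - -]
Op 4: note_on(64): voice 1 is free -> assigned | voices=[72 64 - -]
Op 5: note_on(84): voice 2 is free -> assigned | voices=[72 64 84 -]
Op 6: note_on(71): voice 3 is free -> assigned | voices=[72 64 84 71]
Op 7: note_off(84): free voice 2 | voices=[72 64 - 71]
Op 8: note_on(66): voice 2 is free -> assigned | voices=[72 64 66 71]
Op 9: note_on(80): all voices busy, STEAL voice 0 (pitch 72, oldest) -> assign | voices=[80 64 66 71]

Answer: 3 1 none 0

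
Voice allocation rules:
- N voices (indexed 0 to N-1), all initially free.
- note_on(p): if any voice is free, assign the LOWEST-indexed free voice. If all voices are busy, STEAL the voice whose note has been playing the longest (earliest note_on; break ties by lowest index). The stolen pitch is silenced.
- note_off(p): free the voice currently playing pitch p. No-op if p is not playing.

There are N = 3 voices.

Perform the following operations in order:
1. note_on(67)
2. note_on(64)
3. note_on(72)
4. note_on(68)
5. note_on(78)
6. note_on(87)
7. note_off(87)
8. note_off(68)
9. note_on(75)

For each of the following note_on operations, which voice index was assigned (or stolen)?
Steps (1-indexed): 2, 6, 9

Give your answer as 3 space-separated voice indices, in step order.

Op 1: note_on(67): voice 0 is free -> assigned | voices=[67 - -]
Op 2: note_on(64): voice 1 is free -> assigned | voices=[67 64 -]
Op 3: note_on(72): voice 2 is free -> assigned | voices=[67 64 72]
Op 4: note_on(68): all voices busy, STEAL voice 0 (pitch 67, oldest) -> assign | voices=[68 64 72]
Op 5: note_on(78): all voices busy, STEAL voice 1 (pitch 64, oldest) -> assign | voices=[68 78 72]
Op 6: note_on(87): all voices busy, STEAL voice 2 (pitch 72, oldest) -> assign | voices=[68 78 87]
Op 7: note_off(87): free voice 2 | voices=[68 78 -]
Op 8: note_off(68): free voice 0 | voices=[- 78 -]
Op 9: note_on(75): voice 0 is free -> assigned | voices=[75 78 -]

Answer: 1 2 0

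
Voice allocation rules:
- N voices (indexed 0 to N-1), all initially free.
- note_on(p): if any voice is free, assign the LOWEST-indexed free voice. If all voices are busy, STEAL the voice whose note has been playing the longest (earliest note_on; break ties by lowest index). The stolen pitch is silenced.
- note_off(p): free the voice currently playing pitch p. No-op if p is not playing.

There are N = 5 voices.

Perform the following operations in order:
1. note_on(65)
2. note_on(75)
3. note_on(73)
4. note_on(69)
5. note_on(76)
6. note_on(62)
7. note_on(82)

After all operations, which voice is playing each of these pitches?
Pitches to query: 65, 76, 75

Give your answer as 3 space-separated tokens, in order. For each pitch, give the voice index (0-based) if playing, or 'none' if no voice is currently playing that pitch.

Op 1: note_on(65): voice 0 is free -> assigned | voices=[65 - - - -]
Op 2: note_on(75): voice 1 is free -> assigned | voices=[65 75 - - -]
Op 3: note_on(73): voice 2 is free -> assigned | voices=[65 75 73 - -]
Op 4: note_on(69): voice 3 is free -> assigned | voices=[65 75 73 69 -]
Op 5: note_on(76): voice 4 is free -> assigned | voices=[65 75 73 69 76]
Op 6: note_on(62): all voices busy, STEAL voice 0 (pitch 65, oldest) -> assign | voices=[62 75 73 69 76]
Op 7: note_on(82): all voices busy, STEAL voice 1 (pitch 75, oldest) -> assign | voices=[62 82 73 69 76]

Answer: none 4 none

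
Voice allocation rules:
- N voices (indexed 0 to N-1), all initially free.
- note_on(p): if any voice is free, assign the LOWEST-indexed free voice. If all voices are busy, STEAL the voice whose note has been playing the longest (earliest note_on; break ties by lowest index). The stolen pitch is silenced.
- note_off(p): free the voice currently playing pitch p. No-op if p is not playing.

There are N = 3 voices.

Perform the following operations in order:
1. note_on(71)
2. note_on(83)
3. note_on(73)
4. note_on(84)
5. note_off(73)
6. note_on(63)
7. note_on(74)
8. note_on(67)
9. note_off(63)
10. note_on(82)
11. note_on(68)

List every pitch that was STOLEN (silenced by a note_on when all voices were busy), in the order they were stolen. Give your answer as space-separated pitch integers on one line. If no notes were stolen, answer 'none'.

Answer: 71 83 84 74

Derivation:
Op 1: note_on(71): voice 0 is free -> assigned | voices=[71 - -]
Op 2: note_on(83): voice 1 is free -> assigned | voices=[71 83 -]
Op 3: note_on(73): voice 2 is free -> assigned | voices=[71 83 73]
Op 4: note_on(84): all voices busy, STEAL voice 0 (pitch 71, oldest) -> assign | voices=[84 83 73]
Op 5: note_off(73): free voice 2 | voices=[84 83 -]
Op 6: note_on(63): voice 2 is free -> assigned | voices=[84 83 63]
Op 7: note_on(74): all voices busy, STEAL voice 1 (pitch 83, oldest) -> assign | voices=[84 74 63]
Op 8: note_on(67): all voices busy, STEAL voice 0 (pitch 84, oldest) -> assign | voices=[67 74 63]
Op 9: note_off(63): free voice 2 | voices=[67 74 -]
Op 10: note_on(82): voice 2 is free -> assigned | voices=[67 74 82]
Op 11: note_on(68): all voices busy, STEAL voice 1 (pitch 74, oldest) -> assign | voices=[67 68 82]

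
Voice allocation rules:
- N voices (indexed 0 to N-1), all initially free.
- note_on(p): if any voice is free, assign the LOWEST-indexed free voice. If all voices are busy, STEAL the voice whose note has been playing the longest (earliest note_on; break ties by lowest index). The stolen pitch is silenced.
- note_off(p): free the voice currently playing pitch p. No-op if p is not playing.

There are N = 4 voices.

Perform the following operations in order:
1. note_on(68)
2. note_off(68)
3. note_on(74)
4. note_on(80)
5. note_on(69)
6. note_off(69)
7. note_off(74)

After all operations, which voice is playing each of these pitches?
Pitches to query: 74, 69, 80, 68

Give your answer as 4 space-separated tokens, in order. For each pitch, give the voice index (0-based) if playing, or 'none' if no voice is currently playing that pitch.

Op 1: note_on(68): voice 0 is free -> assigned | voices=[68 - - -]
Op 2: note_off(68): free voice 0 | voices=[- - - -]
Op 3: note_on(74): voice 0 is free -> assigned | voices=[74 - - -]
Op 4: note_on(80): voice 1 is free -> assigned | voices=[74 80 - -]
Op 5: note_on(69): voice 2 is free -> assigned | voices=[74 80 69 -]
Op 6: note_off(69): free voice 2 | voices=[74 80 - -]
Op 7: note_off(74): free voice 0 | voices=[- 80 - -]

Answer: none none 1 none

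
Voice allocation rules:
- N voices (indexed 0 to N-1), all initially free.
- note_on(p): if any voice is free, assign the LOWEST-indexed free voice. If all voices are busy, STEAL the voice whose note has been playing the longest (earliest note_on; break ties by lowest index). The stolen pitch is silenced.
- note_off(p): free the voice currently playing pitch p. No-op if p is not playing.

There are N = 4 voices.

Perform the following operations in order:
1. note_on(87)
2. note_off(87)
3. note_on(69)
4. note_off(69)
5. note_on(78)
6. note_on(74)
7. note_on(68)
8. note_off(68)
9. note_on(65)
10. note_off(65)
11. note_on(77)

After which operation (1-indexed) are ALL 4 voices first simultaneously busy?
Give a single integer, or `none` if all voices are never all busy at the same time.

Answer: none

Derivation:
Op 1: note_on(87): voice 0 is free -> assigned | voices=[87 - - -]
Op 2: note_off(87): free voice 0 | voices=[- - - -]
Op 3: note_on(69): voice 0 is free -> assigned | voices=[69 - - -]
Op 4: note_off(69): free voice 0 | voices=[- - - -]
Op 5: note_on(78): voice 0 is free -> assigned | voices=[78 - - -]
Op 6: note_on(74): voice 1 is free -> assigned | voices=[78 74 - -]
Op 7: note_on(68): voice 2 is free -> assigned | voices=[78 74 68 -]
Op 8: note_off(68): free voice 2 | voices=[78 74 - -]
Op 9: note_on(65): voice 2 is free -> assigned | voices=[78 74 65 -]
Op 10: note_off(65): free voice 2 | voices=[78 74 - -]
Op 11: note_on(77): voice 2 is free -> assigned | voices=[78 74 77 -]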